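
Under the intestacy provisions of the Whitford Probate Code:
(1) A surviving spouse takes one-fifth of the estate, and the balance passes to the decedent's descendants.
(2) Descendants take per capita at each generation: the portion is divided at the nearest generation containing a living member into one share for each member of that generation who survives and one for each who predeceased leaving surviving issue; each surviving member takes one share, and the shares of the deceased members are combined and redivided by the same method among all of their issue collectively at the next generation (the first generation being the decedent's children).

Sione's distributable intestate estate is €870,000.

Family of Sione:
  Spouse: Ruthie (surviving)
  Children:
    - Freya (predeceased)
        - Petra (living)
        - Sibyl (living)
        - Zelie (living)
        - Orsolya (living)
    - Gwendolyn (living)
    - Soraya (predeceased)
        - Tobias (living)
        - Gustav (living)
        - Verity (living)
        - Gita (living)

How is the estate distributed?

Ruthie takes one-fifth of €870,000 = €174,000. The remaining €696,000 passes to the descendants.
The descendants' portion (€696,000) is divided at the children's generation into 3 shares of €232,000. Gwendolyn takes €232,000. The 2 shares of the deceased (Freya and Soraya) are combined into a pool of €464,000.
That pool (€464,000) is divided at the grandchildren's generation equally among Petra, Sibyl, Zelie, Orsolya, Tobias, Gustav, Verity, and Gita: €58,000 each.

Ruthie: €174,000; Petra: €58,000; Sibyl: €58,000; Zelie: €58,000; Orsolya: €58,000; Gwendolyn: €232,000; Tobias: €58,000; Gustav: €58,000; Verity: €58,000; Gita: €58,000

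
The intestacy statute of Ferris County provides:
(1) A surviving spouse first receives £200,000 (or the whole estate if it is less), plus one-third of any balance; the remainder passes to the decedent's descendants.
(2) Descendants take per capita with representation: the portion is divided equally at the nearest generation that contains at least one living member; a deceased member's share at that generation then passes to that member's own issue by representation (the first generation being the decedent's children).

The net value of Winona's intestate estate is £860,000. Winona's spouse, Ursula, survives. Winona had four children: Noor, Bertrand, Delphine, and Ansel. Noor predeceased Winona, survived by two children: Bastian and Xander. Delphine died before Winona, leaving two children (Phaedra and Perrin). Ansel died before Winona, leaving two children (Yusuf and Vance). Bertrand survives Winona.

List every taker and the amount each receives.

Ursula: £420,000; Bastian: £55,000; Xander: £55,000; Bertrand: £110,000; Phaedra: £55,000; Perrin: £55,000; Yusuf: £55,000; Vance: £55,000

Ursula first takes £200,000, leaving a balance of £660,000. Ursula then takes one-third of the balance (£220,000), for a total of £420,000. The remaining £440,000 passes to the descendants.
The descendants' portion (£440,000) is divided into 4 shares of £110,000: Bertrand takes £110,000; Noor's £110,000 share passes to Noor's issue; Delphine's £110,000 share passes to Delphine's issue; Ansel's £110,000 share passes to Ansel's issue.
Noor's share (£110,000) is divided into 2 shares of £55,000: Bastian and Xander each take £55,000.
Delphine's share (£110,000) is divided into 2 shares of £55,000: Phaedra and Perrin each take £55,000.
Ansel's share (£110,000) is divided into 2 shares of £55,000: Yusuf and Vance each take £55,000.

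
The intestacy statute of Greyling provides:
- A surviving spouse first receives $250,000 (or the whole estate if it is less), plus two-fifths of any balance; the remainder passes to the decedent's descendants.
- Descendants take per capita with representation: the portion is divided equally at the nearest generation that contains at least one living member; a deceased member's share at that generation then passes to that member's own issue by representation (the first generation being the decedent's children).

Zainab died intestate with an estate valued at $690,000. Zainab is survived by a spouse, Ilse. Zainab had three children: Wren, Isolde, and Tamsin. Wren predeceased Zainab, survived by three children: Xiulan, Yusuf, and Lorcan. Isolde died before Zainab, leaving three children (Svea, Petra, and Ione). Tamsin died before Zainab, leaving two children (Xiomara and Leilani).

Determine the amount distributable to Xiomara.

Ilse first takes $250,000, leaving a balance of $440,000. Ilse then takes two-fifths of the balance ($176,000), for a total of $426,000. The remaining $264,000 passes to the descendants.
No child survives, so the initial division is made at the grandchildren's generation.
The descendants' portion ($264,000) is divided into 8 shares of $33,000: Xiulan, Yusuf, Lorcan, Svea, Petra, Ione, Xiomara, and Leilani each take $33,000.

Xiomara receives $33,000.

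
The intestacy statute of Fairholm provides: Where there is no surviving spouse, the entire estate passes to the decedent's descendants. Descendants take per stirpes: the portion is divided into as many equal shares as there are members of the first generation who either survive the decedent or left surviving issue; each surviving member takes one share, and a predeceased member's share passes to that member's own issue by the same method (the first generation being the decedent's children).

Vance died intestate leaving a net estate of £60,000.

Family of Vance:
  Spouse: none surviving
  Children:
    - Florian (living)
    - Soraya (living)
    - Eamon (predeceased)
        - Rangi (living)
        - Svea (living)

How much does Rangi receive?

Rangi receives £10,000.

The entire £60,000 passes to the descendants.
That amount (£60,000) is divided into 3 shares of £20,000: Florian and Soraya each take £20,000; Eamon's £20,000 share passes to Eamon's issue.
Eamon's share (£20,000) is divided into 2 shares of £10,000: Rangi and Svea each take £10,000.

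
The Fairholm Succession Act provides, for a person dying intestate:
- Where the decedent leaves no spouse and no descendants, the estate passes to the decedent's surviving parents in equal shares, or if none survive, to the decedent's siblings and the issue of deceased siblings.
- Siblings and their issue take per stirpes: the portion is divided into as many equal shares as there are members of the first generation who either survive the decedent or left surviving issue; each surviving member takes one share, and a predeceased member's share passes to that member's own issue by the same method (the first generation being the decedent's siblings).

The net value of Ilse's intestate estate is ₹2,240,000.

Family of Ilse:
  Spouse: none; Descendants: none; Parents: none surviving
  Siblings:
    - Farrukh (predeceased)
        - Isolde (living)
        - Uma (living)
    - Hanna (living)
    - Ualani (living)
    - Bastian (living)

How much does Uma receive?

The entire ₹2,240,000 passes to the siblings and their issue.
That amount (₹2,240,000) is divided into 4 shares of ₹560,000: Hanna, Ualani, and Bastian each take ₹560,000; Farrukh's ₹560,000 share passes to Farrukh's issue.
Farrukh's share (₹560,000) is divided into 2 shares of ₹280,000: Isolde and Uma each take ₹280,000.

Uma receives ₹280,000.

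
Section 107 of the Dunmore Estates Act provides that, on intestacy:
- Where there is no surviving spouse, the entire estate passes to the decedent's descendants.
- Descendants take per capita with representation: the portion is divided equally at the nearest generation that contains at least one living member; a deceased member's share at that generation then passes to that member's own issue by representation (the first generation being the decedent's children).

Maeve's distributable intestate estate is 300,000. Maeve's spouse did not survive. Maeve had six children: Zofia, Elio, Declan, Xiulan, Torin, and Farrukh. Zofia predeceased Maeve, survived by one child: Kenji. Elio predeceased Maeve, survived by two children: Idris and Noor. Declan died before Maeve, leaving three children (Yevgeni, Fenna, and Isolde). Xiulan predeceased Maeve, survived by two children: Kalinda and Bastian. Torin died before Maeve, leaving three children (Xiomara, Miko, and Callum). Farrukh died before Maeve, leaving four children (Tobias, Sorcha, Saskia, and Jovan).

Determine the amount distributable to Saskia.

Saskia receives 20,000.

The entire 300,000 passes to the descendants.
No child survives, so the initial division is made at the grandchildren's generation.
That amount (300,000) is divided into 15 shares of 20,000: Kenji, Idris, Noor, Yevgeni, Fenna, Isolde, Kalinda, Bastian, Xiomara, Miko, Callum, Tobias, Sorcha, Saskia, and Jovan each take 20,000.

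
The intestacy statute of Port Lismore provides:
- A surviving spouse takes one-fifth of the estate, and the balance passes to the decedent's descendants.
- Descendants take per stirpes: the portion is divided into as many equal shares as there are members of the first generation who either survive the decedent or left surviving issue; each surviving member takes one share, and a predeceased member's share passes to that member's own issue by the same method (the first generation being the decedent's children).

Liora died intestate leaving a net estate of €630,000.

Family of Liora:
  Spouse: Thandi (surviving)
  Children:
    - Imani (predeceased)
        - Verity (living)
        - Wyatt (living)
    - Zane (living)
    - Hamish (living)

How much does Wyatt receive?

Wyatt receives €84,000.

Thandi takes one-fifth of €630,000 = €126,000. The remaining €504,000 passes to the descendants.
The descendants' portion (€504,000) is divided into 3 shares of €168,000: Zane and Hamish each take €168,000; Imani's €168,000 share passes to Imani's issue.
Imani's share (€168,000) is divided into 2 shares of €84,000: Verity and Wyatt each take €84,000.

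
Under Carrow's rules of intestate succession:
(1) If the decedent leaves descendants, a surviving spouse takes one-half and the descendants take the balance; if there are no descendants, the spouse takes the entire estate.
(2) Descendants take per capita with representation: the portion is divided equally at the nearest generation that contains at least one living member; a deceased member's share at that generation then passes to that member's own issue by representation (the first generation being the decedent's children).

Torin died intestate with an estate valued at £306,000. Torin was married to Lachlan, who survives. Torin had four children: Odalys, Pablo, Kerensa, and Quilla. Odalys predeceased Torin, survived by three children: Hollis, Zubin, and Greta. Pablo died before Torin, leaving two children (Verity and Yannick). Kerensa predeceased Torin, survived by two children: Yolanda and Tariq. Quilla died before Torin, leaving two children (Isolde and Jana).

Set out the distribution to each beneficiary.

Lachlan: £153,000; Hollis: £17,000; Zubin: £17,000; Greta: £17,000; Verity: £17,000; Yannick: £17,000; Yolanda: £17,000; Tariq: £17,000; Isolde: £17,000; Jana: £17,000

Lachlan takes one-half of £306,000 = £153,000. The remaining £153,000 passes to the descendants.
No child survives, so the initial division is made at the grandchildren's generation.
The descendants' portion (£153,000) is divided into 9 shares of £17,000: Hollis, Zubin, Greta, Verity, Yannick, Yolanda, Tariq, Isolde, and Jana each take £17,000.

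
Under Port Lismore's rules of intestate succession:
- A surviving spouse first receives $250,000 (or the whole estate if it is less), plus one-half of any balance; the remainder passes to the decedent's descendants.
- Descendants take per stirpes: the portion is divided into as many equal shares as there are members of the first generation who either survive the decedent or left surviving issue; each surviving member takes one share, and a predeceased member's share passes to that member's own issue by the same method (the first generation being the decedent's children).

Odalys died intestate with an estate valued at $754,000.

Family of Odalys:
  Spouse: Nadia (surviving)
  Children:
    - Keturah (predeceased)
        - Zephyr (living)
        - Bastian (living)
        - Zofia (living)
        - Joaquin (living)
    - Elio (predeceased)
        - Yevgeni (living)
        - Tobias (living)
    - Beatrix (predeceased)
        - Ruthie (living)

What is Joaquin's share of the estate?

Nadia first takes $250,000, leaving a balance of $504,000. Nadia then takes one-half of the balance ($252,000), for a total of $502,000. The remaining $252,000 passes to the descendants.
The descendants' portion ($252,000) is divided into 3 shares of $84,000: Keturah's $84,000 share passes to Keturah's issue; Elio's $84,000 share passes to Elio's issue; Beatrix's $84,000 share passes to Beatrix's issue.
Keturah's share ($84,000) is divided into 4 shares of $21,000: Zephyr, Bastian, Zofia, and Joaquin each take $21,000.
Elio's share ($84,000) is divided into 2 shares of $42,000: Yevgeni and Tobias each take $42,000.
Beatrix's share ($84,000) passes entirely to Ruthie.

Joaquin receives $21,000.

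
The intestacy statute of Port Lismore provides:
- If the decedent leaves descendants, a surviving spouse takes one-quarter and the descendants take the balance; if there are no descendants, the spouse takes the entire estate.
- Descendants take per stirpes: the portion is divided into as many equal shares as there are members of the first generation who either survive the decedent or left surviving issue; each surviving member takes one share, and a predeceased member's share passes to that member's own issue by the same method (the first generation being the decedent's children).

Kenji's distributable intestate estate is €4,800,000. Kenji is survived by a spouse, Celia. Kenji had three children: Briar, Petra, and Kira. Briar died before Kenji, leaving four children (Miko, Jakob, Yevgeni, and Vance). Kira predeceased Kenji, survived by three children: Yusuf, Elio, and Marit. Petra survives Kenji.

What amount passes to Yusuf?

Celia takes one-quarter of €4,800,000 = €1,200,000. The remaining €3,600,000 passes to the descendants.
The descendants' portion (€3,600,000) is divided into 3 shares of €1,200,000: Petra takes €1,200,000; Briar's €1,200,000 share passes to Briar's issue; Kira's €1,200,000 share passes to Kira's issue.
Briar's share (€1,200,000) is divided into 4 shares of €300,000: Miko, Jakob, Yevgeni, and Vance each take €300,000.
Kira's share (€1,200,000) is divided into 3 shares of €400,000: Yusuf, Elio, and Marit each take €400,000.

Yusuf receives €400,000.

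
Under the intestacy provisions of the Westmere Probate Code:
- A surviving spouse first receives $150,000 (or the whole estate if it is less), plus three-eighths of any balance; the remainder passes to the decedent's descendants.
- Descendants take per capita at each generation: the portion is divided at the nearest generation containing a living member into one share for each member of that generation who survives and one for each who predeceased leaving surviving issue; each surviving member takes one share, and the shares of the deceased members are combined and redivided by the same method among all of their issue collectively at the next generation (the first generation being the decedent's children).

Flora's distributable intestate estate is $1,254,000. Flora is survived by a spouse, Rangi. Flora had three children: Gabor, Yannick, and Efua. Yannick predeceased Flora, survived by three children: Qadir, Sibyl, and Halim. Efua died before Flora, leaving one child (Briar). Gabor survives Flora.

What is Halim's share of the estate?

Halim receives $115,000.

Rangi first takes $150,000, leaving a balance of $1,104,000. Rangi then takes three-eighths of the balance ($414,000), for a total of $564,000. The remaining $690,000 passes to the descendants.
The descendants' portion ($690,000) is divided at the children's generation into 3 shares of $230,000. Gabor takes $230,000. The 2 shares of the deceased (Yannick and Efua) are combined into a pool of $460,000.
That pool ($460,000) is divided at the grandchildren's generation equally among Qadir, Sibyl, Halim, and Briar: $115,000 each.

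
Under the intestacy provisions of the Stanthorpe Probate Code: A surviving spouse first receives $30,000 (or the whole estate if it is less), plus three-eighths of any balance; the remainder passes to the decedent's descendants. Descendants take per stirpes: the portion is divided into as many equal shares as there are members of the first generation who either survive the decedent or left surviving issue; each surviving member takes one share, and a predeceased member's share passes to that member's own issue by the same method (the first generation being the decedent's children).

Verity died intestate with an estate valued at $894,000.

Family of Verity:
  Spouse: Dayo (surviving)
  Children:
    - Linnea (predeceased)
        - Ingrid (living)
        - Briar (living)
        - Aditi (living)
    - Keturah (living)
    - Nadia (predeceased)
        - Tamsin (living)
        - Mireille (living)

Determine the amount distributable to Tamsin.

Dayo first takes $30,000, leaving a balance of $864,000. Dayo then takes three-eighths of the balance ($324,000), for a total of $354,000. The remaining $540,000 passes to the descendants.
The descendants' portion ($540,000) is divided into 3 shares of $180,000: Keturah takes $180,000; Linnea's $180,000 share passes to Linnea's issue; Nadia's $180,000 share passes to Nadia's issue.
Linnea's share ($180,000) is divided into 3 shares of $60,000: Ingrid, Briar, and Aditi each take $60,000.
Nadia's share ($180,000) is divided into 2 shares of $90,000: Tamsin and Mireille each take $90,000.

Tamsin receives $90,000.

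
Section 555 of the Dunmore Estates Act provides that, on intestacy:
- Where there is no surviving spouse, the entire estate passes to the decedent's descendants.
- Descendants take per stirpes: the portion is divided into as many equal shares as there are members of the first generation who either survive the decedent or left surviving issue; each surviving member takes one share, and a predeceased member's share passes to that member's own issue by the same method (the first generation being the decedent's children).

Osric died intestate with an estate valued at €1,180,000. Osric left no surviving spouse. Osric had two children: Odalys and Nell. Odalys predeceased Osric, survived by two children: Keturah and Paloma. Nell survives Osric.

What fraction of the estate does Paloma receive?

Paloma receives 1/4 of the estate.

The entire €1,180,000 passes to the descendants.
That amount (€1,180,000) is divided into 2 shares of €590,000: Nell takes €590,000; Odalys's €590,000 share passes to Odalys's issue.
Odalys's share (€590,000) is divided into 2 shares of €295,000: Keturah and Paloma each take €295,000.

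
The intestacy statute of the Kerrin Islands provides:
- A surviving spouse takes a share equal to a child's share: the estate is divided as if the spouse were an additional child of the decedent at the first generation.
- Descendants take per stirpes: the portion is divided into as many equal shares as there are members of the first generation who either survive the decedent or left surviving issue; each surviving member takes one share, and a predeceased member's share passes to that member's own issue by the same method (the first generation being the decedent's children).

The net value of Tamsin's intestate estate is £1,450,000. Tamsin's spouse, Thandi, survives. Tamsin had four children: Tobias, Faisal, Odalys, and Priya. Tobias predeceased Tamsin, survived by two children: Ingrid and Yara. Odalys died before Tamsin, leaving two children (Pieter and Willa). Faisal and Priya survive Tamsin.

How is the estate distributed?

Thandi: £290,000; Ingrid: £145,000; Yara: £145,000; Faisal: £290,000; Pieter: £145,000; Willa: £145,000; Priya: £290,000

The spouse counts as an additional share at the children's level, so there are 5 primary shares of £290,000. Thandi takes one such share (£290,000).
The children's combined portion (£1,160,000) is divided into 4 shares of £290,000: Faisal and Priya each take £290,000; Tobias's £290,000 share passes to Tobias's issue; Odalys's £290,000 share passes to Odalys's issue.
Tobias's share (£290,000) is divided into 2 shares of £145,000: Ingrid and Yara each take £145,000.
Odalys's share (£290,000) is divided into 2 shares of £145,000: Pieter and Willa each take £145,000.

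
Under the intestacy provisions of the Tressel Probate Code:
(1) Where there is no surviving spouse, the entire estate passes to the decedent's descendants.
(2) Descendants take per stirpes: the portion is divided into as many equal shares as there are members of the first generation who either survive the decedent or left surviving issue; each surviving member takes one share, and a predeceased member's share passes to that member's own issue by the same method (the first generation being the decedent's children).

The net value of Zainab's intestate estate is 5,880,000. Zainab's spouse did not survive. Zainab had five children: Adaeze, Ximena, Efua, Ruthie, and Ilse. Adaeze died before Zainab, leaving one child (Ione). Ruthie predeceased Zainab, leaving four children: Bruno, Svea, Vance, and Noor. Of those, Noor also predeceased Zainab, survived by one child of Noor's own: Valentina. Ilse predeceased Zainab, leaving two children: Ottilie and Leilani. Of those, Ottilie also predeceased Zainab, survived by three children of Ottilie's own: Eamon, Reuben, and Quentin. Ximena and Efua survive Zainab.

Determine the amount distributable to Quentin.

Quentin receives 196,000.

The entire 5,880,000 passes to the descendants.
That amount (5,880,000) is divided into 5 shares of 1,176,000: Ximena and Efua each take 1,176,000; Adaeze's 1,176,000 share passes to Adaeze's issue; Ruthie's 1,176,000 share passes to Ruthie's issue; Ilse's 1,176,000 share passes to Ilse's issue.
Adaeze's share (1,176,000) passes entirely to Ione.
Ruthie's share (1,176,000) is divided into 4 shares of 294,000: Bruno, Svea, and Vance each take 294,000; Noor's 294,000 share passes to Noor's issue.
Noor's share (294,000) passes entirely to Valentina.
Ilse's share (1,176,000) is divided into 2 shares of 588,000: Leilani takes 588,000; Ottilie's 588,000 share passes to Ottilie's issue.
Ottilie's share (588,000) is divided into 3 shares of 196,000: Eamon, Reuben, and Quentin each take 196,000.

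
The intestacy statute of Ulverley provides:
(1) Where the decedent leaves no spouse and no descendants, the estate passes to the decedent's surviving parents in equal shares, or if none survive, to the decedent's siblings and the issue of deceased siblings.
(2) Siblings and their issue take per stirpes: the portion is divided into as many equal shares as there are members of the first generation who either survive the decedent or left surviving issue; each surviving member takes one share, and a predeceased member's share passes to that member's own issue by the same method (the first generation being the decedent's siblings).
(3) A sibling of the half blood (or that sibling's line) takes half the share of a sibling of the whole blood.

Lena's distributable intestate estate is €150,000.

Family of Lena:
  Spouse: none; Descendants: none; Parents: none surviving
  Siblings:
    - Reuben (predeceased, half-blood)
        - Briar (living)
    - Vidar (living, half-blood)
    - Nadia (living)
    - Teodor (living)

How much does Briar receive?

Briar receives €25,000.

The entire €150,000 passes to the siblings and their issue.
Counting each half-blood sibling's line as half a unit, there are 3 units in €150,000, so one unit is €50,000. Whole-blood lines (Nadia and Teodor) take €50,000 each; half-blood lines (Reuben and Vidar) take €25,000 each.
Reuben's share (€25,000) passes entirely to Briar.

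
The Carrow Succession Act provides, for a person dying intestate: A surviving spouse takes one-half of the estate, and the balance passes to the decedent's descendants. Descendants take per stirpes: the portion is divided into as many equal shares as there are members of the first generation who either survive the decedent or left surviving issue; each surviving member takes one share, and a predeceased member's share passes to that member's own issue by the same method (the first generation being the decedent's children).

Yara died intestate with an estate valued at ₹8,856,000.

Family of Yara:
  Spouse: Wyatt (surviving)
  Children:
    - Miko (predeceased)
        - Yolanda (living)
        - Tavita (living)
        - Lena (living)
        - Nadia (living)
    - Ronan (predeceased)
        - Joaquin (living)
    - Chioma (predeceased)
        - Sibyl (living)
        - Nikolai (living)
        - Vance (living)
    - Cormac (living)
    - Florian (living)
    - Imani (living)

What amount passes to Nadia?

Nadia receives ₹184,500.

Wyatt takes one-half of ₹8,856,000 = ₹4,428,000. The remaining ₹4,428,000 passes to the descendants.
The descendants' portion (₹4,428,000) is divided into 6 shares of ₹738,000: Cormac, Florian, and Imani each take ₹738,000; Miko's ₹738,000 share passes to Miko's issue; Ronan's ₹738,000 share passes to Ronan's issue; Chioma's ₹738,000 share passes to Chioma's issue.
Miko's share (₹738,000) is divided into 4 shares of ₹184,500: Yolanda, Tavita, Lena, and Nadia each take ₹184,500.
Ronan's share (₹738,000) passes entirely to Joaquin.
Chioma's share (₹738,000) is divided into 3 shares of ₹246,000: Sibyl, Nikolai, and Vance each take ₹246,000.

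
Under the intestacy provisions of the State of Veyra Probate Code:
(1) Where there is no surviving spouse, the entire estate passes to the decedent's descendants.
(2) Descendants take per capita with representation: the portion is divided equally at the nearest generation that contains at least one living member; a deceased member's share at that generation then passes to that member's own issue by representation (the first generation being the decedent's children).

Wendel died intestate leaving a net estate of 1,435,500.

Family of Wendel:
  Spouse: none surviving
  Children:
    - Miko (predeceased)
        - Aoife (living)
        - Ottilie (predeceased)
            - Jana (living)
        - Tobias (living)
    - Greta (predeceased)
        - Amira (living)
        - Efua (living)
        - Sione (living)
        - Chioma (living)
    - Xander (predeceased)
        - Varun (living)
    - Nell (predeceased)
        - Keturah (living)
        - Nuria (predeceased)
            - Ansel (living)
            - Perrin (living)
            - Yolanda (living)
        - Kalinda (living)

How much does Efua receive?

The entire 1,435,500 passes to the descendants.
No child survives, so the initial division is made at the grandchildren's generation.
That amount (1,435,500) is divided into 11 shares of 130,500: Aoife, Tobias, Amira, Efua, Sione, Chioma, Varun, Keturah, and Kalinda each take 130,500; Ottilie's 130,500 share passes to Ottilie's issue; Nuria's 130,500 share passes to Nuria's issue.
Ottilie's share (130,500) passes entirely to Jana.
Nuria's share (130,500) is divided into 3 shares of 43,500: Ansel, Perrin, and Yolanda each take 43,500.

Efua receives 130,500.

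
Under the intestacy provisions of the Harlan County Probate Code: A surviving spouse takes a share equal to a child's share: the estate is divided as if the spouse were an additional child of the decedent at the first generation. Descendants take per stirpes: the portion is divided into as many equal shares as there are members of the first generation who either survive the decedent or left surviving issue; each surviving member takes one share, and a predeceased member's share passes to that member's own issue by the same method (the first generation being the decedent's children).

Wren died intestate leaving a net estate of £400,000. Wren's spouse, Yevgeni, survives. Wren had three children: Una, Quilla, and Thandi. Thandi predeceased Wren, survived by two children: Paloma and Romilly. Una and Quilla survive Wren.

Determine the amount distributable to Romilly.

The spouse counts as an additional share at the children's level, so there are 4 primary shares of £100,000. Yevgeni takes one such share (£100,000).
The children's combined portion (£300,000) is divided into 3 shares of £100,000: Una and Quilla each take £100,000; Thandi's £100,000 share passes to Thandi's issue.
Thandi's share (£100,000) is divided into 2 shares of £50,000: Paloma and Romilly each take £50,000.

Romilly receives £50,000.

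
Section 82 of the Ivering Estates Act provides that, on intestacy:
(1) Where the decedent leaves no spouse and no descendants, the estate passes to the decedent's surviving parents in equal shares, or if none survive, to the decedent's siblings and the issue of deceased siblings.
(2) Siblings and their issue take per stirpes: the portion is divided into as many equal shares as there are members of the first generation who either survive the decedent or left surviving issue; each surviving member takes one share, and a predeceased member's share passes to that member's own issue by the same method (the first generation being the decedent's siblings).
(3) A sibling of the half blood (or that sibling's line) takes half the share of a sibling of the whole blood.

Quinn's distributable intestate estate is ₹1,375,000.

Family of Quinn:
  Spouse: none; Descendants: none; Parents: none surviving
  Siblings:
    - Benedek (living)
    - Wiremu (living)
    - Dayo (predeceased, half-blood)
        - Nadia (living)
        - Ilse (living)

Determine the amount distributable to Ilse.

The entire ₹1,375,000 passes to the siblings and their issue.
Counting each half-blood sibling's line as half a unit, there are 5/2 units in ₹1,375,000, so one unit is ₹550,000. Whole-blood lines (Benedek and Wiremu) take ₹550,000 each; half-blood lines (Dayo) take ₹275,000 each.
Dayo's share (₹275,000) is divided into 2 shares of ₹137,500: Nadia and Ilse each take ₹137,500.

Ilse receives ₹137,500.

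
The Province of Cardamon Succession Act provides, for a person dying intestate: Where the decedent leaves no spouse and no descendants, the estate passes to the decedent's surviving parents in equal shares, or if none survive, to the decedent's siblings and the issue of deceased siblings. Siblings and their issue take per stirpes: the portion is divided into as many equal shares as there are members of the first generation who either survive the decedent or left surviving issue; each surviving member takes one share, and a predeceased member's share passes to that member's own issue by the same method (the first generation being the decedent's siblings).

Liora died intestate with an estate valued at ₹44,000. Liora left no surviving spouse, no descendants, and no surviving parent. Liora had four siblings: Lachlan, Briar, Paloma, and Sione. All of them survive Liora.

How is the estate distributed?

Lachlan: ₹11,000; Briar: ₹11,000; Paloma: ₹11,000; Sione: ₹11,000

The entire ₹44,000 passes to the siblings and their issue.
That amount (₹44,000) is divided into 4 shares of ₹11,000: Lachlan, Briar, Paloma, and Sione each take ₹11,000.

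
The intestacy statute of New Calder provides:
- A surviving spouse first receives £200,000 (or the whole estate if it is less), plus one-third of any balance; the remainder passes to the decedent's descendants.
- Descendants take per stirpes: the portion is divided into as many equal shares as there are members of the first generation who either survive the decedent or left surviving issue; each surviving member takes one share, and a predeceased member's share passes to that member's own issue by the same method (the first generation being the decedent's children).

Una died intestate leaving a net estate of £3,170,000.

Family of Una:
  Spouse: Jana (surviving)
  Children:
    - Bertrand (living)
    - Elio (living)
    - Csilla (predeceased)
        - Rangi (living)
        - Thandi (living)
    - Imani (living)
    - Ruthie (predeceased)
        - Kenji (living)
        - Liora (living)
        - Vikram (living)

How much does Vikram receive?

Jana first takes £200,000, leaving a balance of £2,970,000. Jana then takes one-third of the balance (£990,000), for a total of £1,190,000. The remaining £1,980,000 passes to the descendants.
The descendants' portion (£1,980,000) is divided into 5 shares of £396,000: Bertrand, Elio, and Imani each take £396,000; Csilla's £396,000 share passes to Csilla's issue; Ruthie's £396,000 share passes to Ruthie's issue.
Csilla's share (£396,000) is divided into 2 shares of £198,000: Rangi and Thandi each take £198,000.
Ruthie's share (£396,000) is divided into 3 shares of £132,000: Kenji, Liora, and Vikram each take £132,000.

Vikram receives £132,000.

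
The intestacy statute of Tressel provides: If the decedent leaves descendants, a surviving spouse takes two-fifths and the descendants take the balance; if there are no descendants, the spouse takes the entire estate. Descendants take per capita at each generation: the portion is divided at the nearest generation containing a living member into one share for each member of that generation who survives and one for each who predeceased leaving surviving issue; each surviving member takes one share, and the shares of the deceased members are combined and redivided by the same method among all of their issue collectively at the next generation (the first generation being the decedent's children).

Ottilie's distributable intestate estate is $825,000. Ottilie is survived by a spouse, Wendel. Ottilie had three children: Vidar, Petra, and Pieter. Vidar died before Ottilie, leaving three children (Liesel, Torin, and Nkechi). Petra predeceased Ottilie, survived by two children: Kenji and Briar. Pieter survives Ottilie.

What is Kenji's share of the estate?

Wendel takes two-fifths of $825,000 = $330,000. The remaining $495,000 passes to the descendants.
The descendants' portion ($495,000) is divided at the children's generation into 3 shares of $165,000. Pieter takes $165,000. The 2 shares of the deceased (Vidar and Petra) are combined into a pool of $330,000.
That pool ($330,000) is divided at the grandchildren's generation equally among Liesel, Torin, Nkechi, Kenji, and Briar: $66,000 each.

Kenji receives $66,000.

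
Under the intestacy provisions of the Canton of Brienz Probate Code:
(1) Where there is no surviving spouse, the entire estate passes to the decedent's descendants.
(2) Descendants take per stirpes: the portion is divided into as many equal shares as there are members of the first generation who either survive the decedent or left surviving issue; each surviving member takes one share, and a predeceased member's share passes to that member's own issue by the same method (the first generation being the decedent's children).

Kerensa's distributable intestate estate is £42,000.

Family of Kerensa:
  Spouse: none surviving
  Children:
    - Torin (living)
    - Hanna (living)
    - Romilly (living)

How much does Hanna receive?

The entire £42,000 passes to the descendants.
That amount (£42,000) is divided into 3 shares of £14,000: Torin, Hanna, and Romilly each take £14,000.

Hanna receives £14,000.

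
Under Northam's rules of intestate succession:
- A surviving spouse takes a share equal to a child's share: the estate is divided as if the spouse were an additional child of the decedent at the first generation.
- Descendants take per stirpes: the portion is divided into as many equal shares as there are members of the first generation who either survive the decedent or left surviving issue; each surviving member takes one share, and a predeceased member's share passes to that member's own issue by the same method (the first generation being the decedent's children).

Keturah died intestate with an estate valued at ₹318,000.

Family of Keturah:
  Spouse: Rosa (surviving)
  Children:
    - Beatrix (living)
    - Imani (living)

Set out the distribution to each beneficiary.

Rosa: ₹106,000; Beatrix: ₹106,000; Imani: ₹106,000

The spouse counts as an additional share at the children's level, so there are 3 primary shares of ₹106,000. Rosa takes one such share (₹106,000).
The children's combined portion (₹212,000) is divided into 2 shares of ₹106,000: Beatrix and Imani each take ₹106,000.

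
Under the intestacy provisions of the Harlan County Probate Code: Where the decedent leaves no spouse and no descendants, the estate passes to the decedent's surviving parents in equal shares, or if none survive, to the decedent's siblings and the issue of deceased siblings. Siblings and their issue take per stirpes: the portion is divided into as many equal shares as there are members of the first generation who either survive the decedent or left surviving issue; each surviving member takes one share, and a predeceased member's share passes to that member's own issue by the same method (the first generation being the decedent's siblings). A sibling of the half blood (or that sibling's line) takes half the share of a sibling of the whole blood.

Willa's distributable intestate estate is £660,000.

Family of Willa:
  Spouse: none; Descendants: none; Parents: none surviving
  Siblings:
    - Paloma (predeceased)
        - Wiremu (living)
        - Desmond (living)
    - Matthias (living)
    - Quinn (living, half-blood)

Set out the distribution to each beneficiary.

The entire £660,000 passes to the siblings and their issue.
Counting each half-blood sibling's line as half a unit, there are 5/2 units in £660,000, so one unit is £264,000. Whole-blood lines (Paloma and Matthias) take £264,000 each; half-blood lines (Quinn) take £132,000 each.
Paloma's share (£264,000) is divided into 2 shares of £132,000: Wiremu and Desmond each take £132,000.

Wiremu: £132,000; Desmond: £132,000; Matthias: £264,000; Quinn: £132,000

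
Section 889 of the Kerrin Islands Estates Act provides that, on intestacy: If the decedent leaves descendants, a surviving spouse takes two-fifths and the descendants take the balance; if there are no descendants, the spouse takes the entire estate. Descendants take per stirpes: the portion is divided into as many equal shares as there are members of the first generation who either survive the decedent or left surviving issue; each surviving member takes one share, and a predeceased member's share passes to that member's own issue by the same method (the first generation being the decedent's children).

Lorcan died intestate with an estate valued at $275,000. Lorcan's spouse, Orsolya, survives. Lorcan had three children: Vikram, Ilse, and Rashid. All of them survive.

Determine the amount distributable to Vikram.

Orsolya takes two-fifths of $275,000 = $110,000. The remaining $165,000 passes to the descendants.
The descendants' portion ($165,000) is divided into 3 shares of $55,000: Vikram, Ilse, and Rashid each take $55,000.

Vikram receives $55,000.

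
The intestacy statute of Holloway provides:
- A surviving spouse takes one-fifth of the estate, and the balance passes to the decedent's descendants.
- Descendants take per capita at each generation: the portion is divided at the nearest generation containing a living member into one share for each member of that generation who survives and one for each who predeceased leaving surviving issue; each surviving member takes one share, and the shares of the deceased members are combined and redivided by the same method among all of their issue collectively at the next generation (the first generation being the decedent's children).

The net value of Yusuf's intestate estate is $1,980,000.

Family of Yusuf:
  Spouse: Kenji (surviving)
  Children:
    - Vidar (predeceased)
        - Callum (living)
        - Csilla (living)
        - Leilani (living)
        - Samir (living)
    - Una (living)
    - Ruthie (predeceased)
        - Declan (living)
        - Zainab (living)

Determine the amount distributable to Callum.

Callum receives $176,000.

Kenji takes one-fifth of $1,980,000 = $396,000. The remaining $1,584,000 passes to the descendants.
The descendants' portion ($1,584,000) is divided at the children's generation into 3 shares of $528,000. Una takes $528,000. The 2 shares of the deceased (Vidar and Ruthie) are combined into a pool of $1,056,000.
That pool ($1,056,000) is divided at the grandchildren's generation equally among Callum, Csilla, Leilani, Samir, Declan, and Zainab: $176,000 each.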